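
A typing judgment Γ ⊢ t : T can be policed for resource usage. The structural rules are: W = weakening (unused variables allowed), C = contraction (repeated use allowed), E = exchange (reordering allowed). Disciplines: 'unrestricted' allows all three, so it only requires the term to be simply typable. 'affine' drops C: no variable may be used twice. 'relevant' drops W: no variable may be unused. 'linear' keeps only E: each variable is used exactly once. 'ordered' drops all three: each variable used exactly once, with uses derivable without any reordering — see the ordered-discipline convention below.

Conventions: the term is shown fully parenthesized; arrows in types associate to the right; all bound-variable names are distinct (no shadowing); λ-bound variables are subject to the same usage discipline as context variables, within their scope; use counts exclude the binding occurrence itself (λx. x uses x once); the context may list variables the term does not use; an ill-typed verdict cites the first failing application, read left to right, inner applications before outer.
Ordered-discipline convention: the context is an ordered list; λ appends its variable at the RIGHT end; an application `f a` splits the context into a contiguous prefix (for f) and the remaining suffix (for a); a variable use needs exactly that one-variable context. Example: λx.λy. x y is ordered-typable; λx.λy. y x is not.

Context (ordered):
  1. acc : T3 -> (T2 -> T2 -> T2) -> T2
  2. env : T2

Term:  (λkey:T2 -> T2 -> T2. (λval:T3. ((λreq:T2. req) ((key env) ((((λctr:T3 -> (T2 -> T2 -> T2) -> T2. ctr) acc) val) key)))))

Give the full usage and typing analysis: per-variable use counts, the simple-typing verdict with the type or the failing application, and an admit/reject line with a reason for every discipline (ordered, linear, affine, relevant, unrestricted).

counts: acc: 1, env: 1, key (λ-bound): 2, val (λ-bound): 1, req (λ-bound): 1, ctr (λ-bound): 1
uses in reading order: req, key, env, ctr, acc, val, key
typing: the term checks, with type (T2 -> T2 -> T2) -> T3 -> T2
ordered: ✗ — uses contraction: key ×2
linear: ✗ — uses contraction: key ×2
affine: ✗ — uses contraction: key ×2
relevant: ✓ — none of acc, env, key, val, req, ctr goes unused
unrestricted: ✓ — well-typed at (T2 -> T2 -> T2) -> T3 -> T2; no restrictions here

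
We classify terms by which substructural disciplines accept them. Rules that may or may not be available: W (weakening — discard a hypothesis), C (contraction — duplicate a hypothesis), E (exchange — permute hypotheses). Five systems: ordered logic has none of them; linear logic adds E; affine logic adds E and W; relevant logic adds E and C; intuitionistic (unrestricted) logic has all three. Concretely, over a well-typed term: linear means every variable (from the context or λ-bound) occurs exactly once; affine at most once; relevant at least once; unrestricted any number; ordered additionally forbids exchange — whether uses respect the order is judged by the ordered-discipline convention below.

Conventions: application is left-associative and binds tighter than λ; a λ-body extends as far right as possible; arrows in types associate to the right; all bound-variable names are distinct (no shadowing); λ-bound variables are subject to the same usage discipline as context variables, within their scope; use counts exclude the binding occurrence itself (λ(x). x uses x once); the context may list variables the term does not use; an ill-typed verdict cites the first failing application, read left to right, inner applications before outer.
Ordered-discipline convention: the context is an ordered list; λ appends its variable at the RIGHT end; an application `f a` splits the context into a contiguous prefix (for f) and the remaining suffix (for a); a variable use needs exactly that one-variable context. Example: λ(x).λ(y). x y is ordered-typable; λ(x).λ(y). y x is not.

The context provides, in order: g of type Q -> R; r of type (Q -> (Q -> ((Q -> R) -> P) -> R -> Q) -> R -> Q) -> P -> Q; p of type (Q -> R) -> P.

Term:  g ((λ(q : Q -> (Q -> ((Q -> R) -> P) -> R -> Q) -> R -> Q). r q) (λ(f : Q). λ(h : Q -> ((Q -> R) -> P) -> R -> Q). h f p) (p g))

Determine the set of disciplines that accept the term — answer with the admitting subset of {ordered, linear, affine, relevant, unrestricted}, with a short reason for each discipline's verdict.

admitting disciplines: relevant, unrestricted
variable uses: g: 2×; r: 1×; p: 2×; q [bound]: 1×; f [bound]: 1×; h [bound]: 1×
order of uses: g, r, q, h, f, p, p, g
typing: ✓ — R
ordered: ✗, repeated use of g ×2, p ×2
linear: ✗, repeated use of g ×2, p ×2
affine: ✗, repeated use of g ×2, p ×2
relevant: ✓, g, r, p, q, f, h: all used, weakening unneeded
unrestricted: ✓, typability at R is all that's needed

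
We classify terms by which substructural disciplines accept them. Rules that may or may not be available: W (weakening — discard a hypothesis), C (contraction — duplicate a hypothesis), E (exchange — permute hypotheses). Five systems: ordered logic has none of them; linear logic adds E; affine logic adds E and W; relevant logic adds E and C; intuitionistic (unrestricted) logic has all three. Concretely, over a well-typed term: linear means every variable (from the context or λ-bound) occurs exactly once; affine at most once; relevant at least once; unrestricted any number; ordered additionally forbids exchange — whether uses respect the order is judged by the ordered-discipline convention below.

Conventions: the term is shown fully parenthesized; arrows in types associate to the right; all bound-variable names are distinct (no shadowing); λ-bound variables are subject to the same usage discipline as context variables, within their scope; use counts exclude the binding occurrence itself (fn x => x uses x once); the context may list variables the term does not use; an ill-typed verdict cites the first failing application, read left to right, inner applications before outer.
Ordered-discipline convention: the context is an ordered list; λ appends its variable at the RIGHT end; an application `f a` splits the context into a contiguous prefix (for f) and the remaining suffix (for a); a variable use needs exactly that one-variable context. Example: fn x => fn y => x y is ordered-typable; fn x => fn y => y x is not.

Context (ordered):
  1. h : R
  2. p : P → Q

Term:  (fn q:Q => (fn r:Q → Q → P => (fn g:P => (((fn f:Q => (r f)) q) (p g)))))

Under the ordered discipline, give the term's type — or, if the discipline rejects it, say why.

not well-typed under ordered — needs weakening: h unused
use counts: h: 0, p: 1, q (λ-bound): 1, r (λ-bound): 1, g (λ-bound): 1, f (λ-bound): 1
left-to-right use order: r, f, q, p, g
typing: well-typed at Q → (Q → Q → P) → P → P
across the five disciplines: ordered ✗, linear ✗, affine ✓, relevant ✗, unrestricted ✓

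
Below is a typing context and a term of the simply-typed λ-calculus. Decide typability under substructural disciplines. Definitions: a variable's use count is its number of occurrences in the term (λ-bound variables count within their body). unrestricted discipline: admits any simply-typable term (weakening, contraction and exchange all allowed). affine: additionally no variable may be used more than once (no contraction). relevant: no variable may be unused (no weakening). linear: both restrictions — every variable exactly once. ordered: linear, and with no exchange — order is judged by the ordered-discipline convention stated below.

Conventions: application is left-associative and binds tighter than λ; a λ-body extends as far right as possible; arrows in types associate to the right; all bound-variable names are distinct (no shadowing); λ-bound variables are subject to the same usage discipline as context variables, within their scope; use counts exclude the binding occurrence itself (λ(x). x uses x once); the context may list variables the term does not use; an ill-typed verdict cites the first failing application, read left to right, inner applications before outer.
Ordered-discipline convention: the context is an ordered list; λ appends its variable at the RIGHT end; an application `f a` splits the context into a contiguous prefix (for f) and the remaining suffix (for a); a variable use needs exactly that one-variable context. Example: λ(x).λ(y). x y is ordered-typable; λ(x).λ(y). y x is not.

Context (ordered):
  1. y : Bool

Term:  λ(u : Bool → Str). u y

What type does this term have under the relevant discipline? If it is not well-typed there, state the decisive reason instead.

term : (Bool → Str) → Str
variable uses: y=1; u (bound)=1
order of uses: u, y
typing: the term checks, with type (Bool → Str) → Str
summary: ordered ✗, linear ✓, affine ✓, relevant ✓, unrestricted ✓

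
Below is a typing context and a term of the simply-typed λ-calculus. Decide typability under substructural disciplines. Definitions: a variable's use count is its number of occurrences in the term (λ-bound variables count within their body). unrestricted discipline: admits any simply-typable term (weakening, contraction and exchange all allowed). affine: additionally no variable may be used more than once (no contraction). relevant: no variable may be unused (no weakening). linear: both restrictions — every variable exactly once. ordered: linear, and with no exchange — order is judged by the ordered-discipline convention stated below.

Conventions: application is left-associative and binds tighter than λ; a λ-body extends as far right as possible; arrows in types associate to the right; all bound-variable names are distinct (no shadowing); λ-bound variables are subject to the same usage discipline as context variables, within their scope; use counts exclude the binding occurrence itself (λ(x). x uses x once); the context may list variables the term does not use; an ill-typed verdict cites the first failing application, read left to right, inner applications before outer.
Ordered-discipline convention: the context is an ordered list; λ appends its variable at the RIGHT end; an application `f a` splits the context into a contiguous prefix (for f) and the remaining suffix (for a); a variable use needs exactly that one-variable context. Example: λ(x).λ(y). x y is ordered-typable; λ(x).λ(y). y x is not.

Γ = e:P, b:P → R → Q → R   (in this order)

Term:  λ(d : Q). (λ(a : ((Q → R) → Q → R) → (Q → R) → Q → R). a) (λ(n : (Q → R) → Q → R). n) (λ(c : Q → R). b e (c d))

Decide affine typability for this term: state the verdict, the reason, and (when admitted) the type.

yes — no duplicate uses among e, b, d, a, n, c; term : Q → (Q → R) → Q → R
counts: e=1; b=1; d (bound)=1; a (bound)=1; n (bound)=1; c (bound)=1
uses in reading order: a, n, b, e, c, d
typing: well-typed — term : Q → (Q → R) → Q → R
summary: ordered ✗ · linear ✓ · affine ✓ · relevant ✓ · unrestricted ✓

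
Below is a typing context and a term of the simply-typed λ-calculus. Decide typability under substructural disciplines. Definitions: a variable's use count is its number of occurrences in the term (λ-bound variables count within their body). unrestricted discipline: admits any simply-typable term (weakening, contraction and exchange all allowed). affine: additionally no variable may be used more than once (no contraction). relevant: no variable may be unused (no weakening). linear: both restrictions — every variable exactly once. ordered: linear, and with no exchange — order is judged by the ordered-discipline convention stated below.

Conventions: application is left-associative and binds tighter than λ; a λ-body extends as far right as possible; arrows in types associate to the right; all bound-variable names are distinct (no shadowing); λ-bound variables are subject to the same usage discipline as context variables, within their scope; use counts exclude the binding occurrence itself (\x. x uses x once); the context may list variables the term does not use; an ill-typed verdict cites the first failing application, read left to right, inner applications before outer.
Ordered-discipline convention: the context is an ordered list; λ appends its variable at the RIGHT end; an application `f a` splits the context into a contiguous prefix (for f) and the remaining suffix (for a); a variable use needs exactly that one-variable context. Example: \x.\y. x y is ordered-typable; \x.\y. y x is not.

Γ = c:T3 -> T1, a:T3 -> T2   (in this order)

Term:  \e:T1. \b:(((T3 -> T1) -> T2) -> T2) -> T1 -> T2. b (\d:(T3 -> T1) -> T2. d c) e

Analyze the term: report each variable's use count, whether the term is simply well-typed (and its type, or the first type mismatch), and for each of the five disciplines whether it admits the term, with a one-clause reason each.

usage: c ×1; a ×0; e (bound) ×1; b (bound) ×1; d (bound) ×1
uses in reading order: b, d, c, e
typing: the term checks, with type T1 -> ((((T3 -> T1) -> T2) -> T2) -> T1 -> T2) -> T2
ordered: ✗ — needs weakening: a unused
linear: ✗ — needs weakening: a unused
affine: ✓ — at most one use each (c, a, e, b, d)
relevant: ✗ — needs weakening: a unused
unrestricted: ✓ — well-typed at T1 -> ((((T3 -> T1) -> T2) -> T2) -> T1 -> T2) -> T2; no restrictions here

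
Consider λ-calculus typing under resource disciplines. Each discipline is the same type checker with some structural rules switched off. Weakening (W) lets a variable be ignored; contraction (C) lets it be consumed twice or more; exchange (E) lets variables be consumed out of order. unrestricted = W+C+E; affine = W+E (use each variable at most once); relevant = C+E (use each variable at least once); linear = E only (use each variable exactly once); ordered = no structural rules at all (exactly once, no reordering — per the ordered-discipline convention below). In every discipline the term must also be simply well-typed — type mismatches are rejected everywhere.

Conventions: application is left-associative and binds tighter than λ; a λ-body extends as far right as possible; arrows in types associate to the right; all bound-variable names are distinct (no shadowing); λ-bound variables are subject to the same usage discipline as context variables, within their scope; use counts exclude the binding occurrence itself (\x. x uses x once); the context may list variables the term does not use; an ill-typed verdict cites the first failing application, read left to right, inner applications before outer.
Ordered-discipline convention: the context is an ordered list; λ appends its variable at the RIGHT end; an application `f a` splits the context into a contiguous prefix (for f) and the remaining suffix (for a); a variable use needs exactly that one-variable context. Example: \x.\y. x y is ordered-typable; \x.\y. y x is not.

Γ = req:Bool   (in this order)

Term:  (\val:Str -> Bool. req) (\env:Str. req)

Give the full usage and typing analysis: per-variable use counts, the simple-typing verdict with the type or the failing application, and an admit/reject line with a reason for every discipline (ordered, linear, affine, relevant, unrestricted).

usage: req: 2; val (bound): 0; env (bound): 0
left-to-right use order: req, req
typing: well-typed — term : Bool
ordered: ✗, uses contraction: req ×2; val, env never used (weakening)
linear: ✗, uses contraction: req ×2; val, env never used (weakening)
affine: ✗, uses contraction: req ×2
relevant: ✗, val, env never used (weakening)
unrestricted: ✓, well-typed at Bool; no restrictions here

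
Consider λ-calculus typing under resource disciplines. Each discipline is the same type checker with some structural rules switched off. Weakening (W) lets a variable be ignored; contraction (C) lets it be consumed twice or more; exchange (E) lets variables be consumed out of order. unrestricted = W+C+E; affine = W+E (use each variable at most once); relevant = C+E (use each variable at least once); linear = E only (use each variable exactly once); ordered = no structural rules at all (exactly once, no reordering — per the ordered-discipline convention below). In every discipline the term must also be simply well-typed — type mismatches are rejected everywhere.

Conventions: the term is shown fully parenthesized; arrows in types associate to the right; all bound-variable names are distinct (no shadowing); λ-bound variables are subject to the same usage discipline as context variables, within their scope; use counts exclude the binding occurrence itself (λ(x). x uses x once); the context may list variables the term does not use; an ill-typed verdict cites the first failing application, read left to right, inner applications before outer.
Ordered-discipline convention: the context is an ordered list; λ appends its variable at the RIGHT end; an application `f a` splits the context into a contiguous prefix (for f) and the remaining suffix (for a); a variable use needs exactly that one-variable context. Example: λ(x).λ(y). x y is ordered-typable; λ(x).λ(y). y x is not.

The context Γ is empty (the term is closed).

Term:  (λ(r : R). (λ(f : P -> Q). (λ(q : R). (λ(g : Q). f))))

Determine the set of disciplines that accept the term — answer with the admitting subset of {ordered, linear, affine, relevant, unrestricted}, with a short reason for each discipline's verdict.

admitting disciplines: affine, unrestricted
usage: r (bound)=0, f (bound)=1, q (bound)=0, g (bound)=0
left-to-right use order: f
typing: well-typed at R -> (P -> Q) -> R -> Q -> P -> Q
ordered: ✗ — r, q, g left unused
linear: ✗ — r, q, g left unused
affine: ✓ — at most one use each (r, f, q, g)
relevant: ✗ — r, q, g left unused
unrestricted: ✓ — type-checks (R -> (P -> Q) -> R -> Q -> P -> Q) and nothing is barred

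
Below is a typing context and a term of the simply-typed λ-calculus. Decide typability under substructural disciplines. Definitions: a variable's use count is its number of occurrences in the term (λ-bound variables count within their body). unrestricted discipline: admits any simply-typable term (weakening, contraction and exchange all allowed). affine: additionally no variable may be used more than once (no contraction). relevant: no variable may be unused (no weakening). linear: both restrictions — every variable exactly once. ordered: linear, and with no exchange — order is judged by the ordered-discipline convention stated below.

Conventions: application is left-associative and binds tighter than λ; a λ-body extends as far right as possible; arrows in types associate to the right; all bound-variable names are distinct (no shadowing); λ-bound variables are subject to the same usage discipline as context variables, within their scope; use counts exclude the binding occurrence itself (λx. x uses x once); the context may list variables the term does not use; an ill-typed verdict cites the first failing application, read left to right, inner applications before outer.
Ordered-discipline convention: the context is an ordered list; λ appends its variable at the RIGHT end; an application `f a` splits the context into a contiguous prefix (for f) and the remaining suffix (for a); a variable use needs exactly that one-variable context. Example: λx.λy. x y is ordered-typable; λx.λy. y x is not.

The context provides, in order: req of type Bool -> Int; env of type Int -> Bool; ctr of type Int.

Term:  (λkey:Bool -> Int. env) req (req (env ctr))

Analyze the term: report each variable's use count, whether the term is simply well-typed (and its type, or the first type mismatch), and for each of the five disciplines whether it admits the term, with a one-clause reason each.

use counts: req ×2, env ×2, ctr ×1, key (bound) ×0
order of uses: env, req, req, env, ctr
typing: the term checks, with type Bool
ordered ✗ (needs contraction — req ×2, env ×2; needs weakening: key unused)
linear ✗ (needs contraction — req ×2, env ×2; needs weakening: key unused)
affine ✗ (needs contraction — req ×2, env ×2)
relevant ✗ (needs weakening: key unused)
unrestricted ✓ (typability at Bool is all that's needed)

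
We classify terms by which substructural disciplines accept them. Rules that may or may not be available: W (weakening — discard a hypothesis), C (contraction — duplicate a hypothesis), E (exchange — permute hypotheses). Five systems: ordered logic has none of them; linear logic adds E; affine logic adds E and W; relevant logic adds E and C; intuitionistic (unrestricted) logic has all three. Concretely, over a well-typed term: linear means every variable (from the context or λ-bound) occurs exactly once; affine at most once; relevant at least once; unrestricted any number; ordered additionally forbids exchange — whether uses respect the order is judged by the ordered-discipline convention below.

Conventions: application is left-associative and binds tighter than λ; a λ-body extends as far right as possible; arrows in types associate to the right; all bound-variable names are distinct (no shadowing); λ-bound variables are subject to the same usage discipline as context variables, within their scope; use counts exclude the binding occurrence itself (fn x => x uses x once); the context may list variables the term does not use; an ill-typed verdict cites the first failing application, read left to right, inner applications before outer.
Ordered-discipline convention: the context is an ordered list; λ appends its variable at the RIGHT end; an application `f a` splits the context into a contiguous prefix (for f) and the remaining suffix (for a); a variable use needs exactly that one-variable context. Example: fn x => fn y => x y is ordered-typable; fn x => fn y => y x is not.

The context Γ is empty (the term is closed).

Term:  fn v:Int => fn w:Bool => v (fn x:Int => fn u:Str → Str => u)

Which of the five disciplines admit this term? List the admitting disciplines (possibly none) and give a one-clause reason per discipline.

admitting disciplines: none
counts: v (λ-bound): 1×; w (λ-bound): 0×; x (λ-bound): 0×; u (λ-bound): 1×
uses in reading order: v, u
typing: ill-typed: non-function type Int applied to an argument
ordered: ✗ — the type mismatch rejects it
linear: ✗ — not simply typable
affine: ✗ — fails simple typing
relevant: ✗ — a type mismatch blocks all five
unrestricted: ✗ — the type mismatch rejects it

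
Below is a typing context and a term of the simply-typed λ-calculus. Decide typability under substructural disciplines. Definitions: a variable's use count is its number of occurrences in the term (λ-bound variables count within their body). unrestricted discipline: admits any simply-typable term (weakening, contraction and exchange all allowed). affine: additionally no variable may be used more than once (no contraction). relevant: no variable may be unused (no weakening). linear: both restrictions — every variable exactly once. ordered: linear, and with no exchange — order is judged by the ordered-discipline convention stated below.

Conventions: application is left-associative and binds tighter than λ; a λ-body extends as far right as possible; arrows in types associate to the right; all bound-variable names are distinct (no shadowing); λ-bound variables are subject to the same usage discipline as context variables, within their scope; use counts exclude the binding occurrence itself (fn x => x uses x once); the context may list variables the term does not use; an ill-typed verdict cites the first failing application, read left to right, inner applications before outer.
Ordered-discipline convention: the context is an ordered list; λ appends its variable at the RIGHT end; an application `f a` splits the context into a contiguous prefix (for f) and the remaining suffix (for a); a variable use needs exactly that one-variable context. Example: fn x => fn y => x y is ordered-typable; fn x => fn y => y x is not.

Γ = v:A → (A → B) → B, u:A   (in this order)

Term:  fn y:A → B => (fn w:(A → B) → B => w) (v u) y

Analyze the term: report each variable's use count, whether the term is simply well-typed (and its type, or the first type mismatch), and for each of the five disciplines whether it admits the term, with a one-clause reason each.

variable uses: v=1, u=1, y (λ-bound)=1, w (λ-bound)=1
left-to-right use order: w, v, u, y
typing: well-typed at (A → B) → B
ordered ✓ (one use each (v, u, y, w); ordered split holds)
linear ✓ (single use per variable (v, u, y, w))
affine ✓ (at most one use each (v, u, y, w))
relevant ✓ (at least one use each (v, u, y, w))
unrestricted ✓ (typability at (A → B) → B is all that's needed)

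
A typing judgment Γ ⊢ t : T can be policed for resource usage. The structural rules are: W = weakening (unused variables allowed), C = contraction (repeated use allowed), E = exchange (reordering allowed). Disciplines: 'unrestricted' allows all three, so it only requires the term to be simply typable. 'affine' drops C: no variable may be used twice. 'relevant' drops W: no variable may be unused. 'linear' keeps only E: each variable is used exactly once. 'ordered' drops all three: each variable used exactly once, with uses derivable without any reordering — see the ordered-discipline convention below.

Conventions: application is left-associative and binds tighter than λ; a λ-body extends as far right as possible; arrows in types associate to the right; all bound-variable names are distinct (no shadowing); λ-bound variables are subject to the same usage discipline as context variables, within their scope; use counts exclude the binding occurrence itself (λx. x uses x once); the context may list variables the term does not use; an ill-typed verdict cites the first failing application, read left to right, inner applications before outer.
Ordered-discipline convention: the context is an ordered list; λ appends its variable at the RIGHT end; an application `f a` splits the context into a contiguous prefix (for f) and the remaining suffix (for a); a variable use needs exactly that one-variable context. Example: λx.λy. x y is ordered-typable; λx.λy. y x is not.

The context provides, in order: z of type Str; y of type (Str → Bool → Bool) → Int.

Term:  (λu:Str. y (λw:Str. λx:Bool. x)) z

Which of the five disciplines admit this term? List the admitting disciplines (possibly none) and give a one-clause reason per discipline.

admitted by: affine, unrestricted
variable uses: z=1; y=1; u [bound]=0; w [bound]=0; x [bound]=1
use order (left to right): y, x, z
typing: well-typed — term : Int
ordered ✗ (u, w left unused)
linear ✗ (u, w left unused)
affine ✓ (no duplicate uses among z, y, u, w, x)
relevant ✗ (u, w left unused)
unrestricted ✓ (typability at Int is all that's needed)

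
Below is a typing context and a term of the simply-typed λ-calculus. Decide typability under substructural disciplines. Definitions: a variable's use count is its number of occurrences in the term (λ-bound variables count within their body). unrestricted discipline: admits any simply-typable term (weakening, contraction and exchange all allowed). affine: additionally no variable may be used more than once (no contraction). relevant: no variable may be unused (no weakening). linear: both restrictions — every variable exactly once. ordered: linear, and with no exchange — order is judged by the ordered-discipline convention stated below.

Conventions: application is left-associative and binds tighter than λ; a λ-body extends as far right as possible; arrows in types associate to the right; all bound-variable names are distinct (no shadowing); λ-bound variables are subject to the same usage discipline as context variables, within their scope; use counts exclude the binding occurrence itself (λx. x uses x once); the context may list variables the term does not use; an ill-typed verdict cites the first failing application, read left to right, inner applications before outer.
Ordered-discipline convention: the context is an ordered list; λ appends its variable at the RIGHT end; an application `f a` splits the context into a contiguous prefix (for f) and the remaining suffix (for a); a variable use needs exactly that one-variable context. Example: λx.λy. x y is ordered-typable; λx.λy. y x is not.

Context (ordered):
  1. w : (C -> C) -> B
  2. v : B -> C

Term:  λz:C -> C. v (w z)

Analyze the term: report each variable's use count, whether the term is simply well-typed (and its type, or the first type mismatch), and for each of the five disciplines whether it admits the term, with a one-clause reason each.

counts: w=1, v=1, z (bound)=1
use order (left to right): v, w, z
typing: well-typed at (C -> C) -> C
ordered: ✗, no ordered split (uses run v, w, z)
linear: ✓, exactly-once usage across w, v, z
affine: ✓, none of w, v, z used more than once
relevant: ✓, every one of w, v, z appears
unrestricted: ✓, type-checks ((C -> C) -> C) and nothing is barred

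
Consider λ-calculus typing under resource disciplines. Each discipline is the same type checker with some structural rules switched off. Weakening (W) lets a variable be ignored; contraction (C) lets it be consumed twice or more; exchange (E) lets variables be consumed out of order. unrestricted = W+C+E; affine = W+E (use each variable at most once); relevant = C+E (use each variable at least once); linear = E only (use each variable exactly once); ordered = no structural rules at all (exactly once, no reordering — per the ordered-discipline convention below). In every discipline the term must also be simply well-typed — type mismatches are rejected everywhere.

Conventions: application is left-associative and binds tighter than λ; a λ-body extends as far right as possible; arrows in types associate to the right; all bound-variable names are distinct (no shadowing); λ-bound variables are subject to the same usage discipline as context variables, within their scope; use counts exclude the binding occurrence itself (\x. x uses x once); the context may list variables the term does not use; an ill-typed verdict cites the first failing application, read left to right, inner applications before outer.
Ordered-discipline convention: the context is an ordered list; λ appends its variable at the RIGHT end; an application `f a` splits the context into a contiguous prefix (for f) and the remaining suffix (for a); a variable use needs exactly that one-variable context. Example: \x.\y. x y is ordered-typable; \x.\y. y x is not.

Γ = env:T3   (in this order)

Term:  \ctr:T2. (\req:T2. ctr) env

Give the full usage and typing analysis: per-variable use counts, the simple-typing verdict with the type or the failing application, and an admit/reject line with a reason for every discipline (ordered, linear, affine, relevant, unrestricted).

variable uses: env: 1, ctr (λ-bound): 1, req (λ-bound): 0
order of uses: ctr, env
typing: ill-typed: argument of type T3 where T2 is required
ordered ✗ (fails simple typing)
linear ✗ (a type mismatch blocks all five)
affine ✗ (the type mismatch rejects it)
relevant ✗ (not simply typable)
unrestricted ✗ (fails simple typing)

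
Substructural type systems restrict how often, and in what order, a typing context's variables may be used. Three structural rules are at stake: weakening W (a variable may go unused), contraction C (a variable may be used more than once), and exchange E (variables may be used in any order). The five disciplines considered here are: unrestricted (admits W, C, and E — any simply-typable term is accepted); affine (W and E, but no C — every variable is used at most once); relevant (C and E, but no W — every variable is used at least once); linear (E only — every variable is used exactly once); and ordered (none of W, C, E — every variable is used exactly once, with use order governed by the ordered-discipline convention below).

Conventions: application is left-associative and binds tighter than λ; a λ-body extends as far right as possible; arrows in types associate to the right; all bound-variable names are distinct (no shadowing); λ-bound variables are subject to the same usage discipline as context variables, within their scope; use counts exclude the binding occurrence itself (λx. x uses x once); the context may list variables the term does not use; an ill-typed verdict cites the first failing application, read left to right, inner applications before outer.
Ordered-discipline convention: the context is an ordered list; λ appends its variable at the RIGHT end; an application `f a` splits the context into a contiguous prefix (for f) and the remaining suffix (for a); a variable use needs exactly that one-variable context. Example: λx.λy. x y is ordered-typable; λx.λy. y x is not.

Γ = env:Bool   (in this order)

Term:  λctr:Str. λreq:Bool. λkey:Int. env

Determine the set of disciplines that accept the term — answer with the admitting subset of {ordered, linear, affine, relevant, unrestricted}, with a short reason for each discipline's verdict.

admitted by: affine, unrestricted
variable uses: env ×1, ctr (bound) ×0, req (bound) ×0, key (bound) ×0
use order (left to right): env
typing: ✓ — Str → Bool → Int → Bool
ordered ✗ (needs weakening: ctr, req, key unused)
linear ✗ (needs weakening: ctr, req, key unused)
affine ✓ (no duplicate uses among env, ctr, req, key)
relevant ✗ (needs weakening: ctr, req, key unused)
unrestricted ✓ (type-checks (Str → Bool → Int → Bool) and nothing is barred)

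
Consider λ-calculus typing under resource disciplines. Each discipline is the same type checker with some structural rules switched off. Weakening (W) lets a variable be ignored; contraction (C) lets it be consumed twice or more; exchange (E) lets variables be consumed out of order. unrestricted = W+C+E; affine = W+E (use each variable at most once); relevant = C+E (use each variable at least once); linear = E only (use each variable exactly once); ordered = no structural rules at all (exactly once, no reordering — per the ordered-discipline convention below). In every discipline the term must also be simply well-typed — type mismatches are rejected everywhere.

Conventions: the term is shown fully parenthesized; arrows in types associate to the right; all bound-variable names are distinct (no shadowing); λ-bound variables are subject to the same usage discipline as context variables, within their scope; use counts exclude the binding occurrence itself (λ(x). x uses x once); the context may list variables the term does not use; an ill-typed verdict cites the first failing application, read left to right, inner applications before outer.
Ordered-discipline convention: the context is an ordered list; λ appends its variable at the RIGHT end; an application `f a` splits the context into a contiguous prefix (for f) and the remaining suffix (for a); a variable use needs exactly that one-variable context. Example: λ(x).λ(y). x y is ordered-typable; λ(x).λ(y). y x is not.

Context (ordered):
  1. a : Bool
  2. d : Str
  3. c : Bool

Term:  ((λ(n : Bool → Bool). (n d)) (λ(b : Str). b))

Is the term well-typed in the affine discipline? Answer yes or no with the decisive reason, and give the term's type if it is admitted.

no — fails simple typing
usage: a=0; d=1; c=0; n [bound]=1; b [bound]=1
order of uses: n, d, b
typing: ill-typed: argument of type Str where Bool is required
all disciplines: ordered ✗; linear ✗; affine ✗; relevant ✗; unrestricted ✗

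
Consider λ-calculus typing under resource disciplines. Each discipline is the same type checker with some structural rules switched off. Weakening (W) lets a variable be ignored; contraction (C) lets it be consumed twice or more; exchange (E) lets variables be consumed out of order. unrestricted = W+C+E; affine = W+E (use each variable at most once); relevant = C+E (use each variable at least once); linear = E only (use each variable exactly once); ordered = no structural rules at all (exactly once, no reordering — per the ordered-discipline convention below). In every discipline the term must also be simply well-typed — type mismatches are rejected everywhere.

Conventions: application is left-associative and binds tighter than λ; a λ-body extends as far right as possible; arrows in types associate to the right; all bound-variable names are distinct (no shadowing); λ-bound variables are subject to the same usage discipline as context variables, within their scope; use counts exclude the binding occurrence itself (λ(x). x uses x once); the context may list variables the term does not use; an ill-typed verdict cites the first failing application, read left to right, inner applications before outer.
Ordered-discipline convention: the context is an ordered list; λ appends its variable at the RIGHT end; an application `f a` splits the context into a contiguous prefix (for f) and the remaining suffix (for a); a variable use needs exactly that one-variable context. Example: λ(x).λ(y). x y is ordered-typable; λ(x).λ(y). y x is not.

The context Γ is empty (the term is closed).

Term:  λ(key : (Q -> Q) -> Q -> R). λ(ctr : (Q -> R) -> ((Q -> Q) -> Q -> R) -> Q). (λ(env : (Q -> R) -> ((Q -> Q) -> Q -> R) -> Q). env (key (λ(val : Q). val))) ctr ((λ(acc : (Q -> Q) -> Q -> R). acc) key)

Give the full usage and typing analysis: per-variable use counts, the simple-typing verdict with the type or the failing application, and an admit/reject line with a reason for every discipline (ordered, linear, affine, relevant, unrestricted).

usage: key [bound]=2, ctr [bound]=1, env [bound]=1, val [bound]=1, acc [bound]=1
uses in reading order: env, key, val, ctr, acc, key
typing: well-typed at ((Q -> Q) -> Q -> R) -> ((Q -> R) -> ((Q -> Q) -> Q -> R) -> Q) -> Q
ordered: ✗ — uses contraction: key ×2
linear: ✗ — uses contraction: key ×2
affine: ✗ — uses contraction: key ×2
relevant: ✓ — at least one use each (key, ctr, env, val, acc)
unrestricted: ✓ — well-typed at ((Q -> Q) -> Q -> R) -> ((Q -> R) -> ((Q -> Q) -> Q -> R) -> Q) -> Q; no restrictions here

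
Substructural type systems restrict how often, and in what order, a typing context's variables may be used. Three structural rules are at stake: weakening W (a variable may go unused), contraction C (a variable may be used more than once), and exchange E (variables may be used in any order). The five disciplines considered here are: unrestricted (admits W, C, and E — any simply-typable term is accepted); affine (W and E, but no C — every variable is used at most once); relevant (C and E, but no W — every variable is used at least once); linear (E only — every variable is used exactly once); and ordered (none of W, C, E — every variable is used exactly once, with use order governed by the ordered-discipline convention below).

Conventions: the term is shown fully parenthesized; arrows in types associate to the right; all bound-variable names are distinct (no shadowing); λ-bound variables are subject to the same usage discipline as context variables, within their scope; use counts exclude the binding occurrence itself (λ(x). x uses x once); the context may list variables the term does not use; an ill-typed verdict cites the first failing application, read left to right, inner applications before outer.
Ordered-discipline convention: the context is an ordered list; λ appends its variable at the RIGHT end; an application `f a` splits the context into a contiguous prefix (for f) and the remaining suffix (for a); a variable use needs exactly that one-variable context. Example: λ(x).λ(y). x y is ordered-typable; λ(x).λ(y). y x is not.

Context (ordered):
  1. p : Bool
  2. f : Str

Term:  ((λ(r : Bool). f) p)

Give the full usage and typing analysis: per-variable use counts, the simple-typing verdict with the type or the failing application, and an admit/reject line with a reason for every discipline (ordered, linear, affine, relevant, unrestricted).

variable uses: p=1; f=1; r (λ-bound)=0
left-to-right use order: f, p
typing: well-typed — term : Str
ordered ✗ (unused: r — weakening required)
linear ✗ (unused: r — weakening required)
affine ✓ (none of p, f, r used more than once)
relevant ✗ (unused: r — weakening required)
unrestricted ✓ (well-typed at Str; no restrictions here)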